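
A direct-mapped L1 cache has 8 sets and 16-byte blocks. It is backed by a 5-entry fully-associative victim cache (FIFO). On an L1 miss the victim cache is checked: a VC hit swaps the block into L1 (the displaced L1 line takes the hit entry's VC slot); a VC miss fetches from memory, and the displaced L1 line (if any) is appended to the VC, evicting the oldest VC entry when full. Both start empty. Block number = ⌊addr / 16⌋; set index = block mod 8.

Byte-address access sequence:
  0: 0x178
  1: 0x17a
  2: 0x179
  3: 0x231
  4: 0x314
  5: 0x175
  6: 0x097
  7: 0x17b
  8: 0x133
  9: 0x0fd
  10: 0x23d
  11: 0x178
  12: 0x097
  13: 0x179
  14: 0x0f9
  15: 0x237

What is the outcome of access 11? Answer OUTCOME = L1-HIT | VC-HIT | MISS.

  [0] addr=0x178 blk=23 s=7: MISS | VC []
  [1] addr=0x17a blk=23 s=7: L1-HIT | VC []
  [2] addr=0x179 blk=23 s=7: L1-HIT | VC []
  [3] addr=0x231 blk=35 s=3: MISS | VC []
  [4] addr=0x314 blk=49 s=1: MISS | VC []
  [5] addr=0x175 blk=23 s=7: L1-HIT | VC []
  [6] addr=0x97 blk=9 s=1: MISS | VC [49]
  [7] addr=0x17b blk=23 s=7: L1-HIT | VC [49]
  [8] addr=0x133 blk=19 s=3: MISS | VC [49, 35]
  [9] addr=0xfd blk=15 s=7: MISS | VC [49, 35, 23]
  [10] addr=0x23d blk=35 s=3: VC-HIT | VC [49, 19, 23]
  [11] addr=0x178 blk=23 s=7: VC-HIT | VC [49, 19, 15]
  [12] addr=0x97 blk=9 s=1: L1-HIT | VC [49, 19, 15]
  [13] addr=0x179 blk=23 s=7: L1-HIT | VC [49, 19, 15]
  [14] addr=0xf9 blk=15 s=7: VC-HIT | VC [49, 19, 23]
  [15] addr=0x237 blk=35 s=3: L1-HIT | VC [49, 19, 23]

OUTCOME = VC-HIT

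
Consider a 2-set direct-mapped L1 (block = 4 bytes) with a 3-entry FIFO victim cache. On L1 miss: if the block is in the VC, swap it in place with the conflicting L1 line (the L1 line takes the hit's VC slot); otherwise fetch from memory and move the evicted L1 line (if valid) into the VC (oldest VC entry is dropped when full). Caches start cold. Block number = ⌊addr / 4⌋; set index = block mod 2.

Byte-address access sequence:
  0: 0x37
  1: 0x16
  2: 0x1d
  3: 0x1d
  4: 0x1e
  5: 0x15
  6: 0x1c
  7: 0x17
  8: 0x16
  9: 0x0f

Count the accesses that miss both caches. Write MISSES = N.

MISSES = 4

0: 0x37 (blk 13, set 1) → MISS  vc=[]
1: 0x16 (blk 5, set 1) → MISS  vc=[13]
2: 0x1d (blk 7, set 1) → MISS  vc=[13, 5]
3: 0x1d (blk 7, set 1) → L1-HIT  vc=[13, 5]
4: 0x1e (blk 7, set 1) → L1-HIT  vc=[13, 5]
5: 0x15 (blk 5, set 1) → VC-HIT  vc=[13, 7]
6: 0x1c (blk 7, set 1) → VC-HIT  vc=[13, 5]
7: 0x17 (blk 5, set 1) → VC-HIT  vc=[13, 7]
8: 0x16 (blk 5, set 1) → L1-HIT  vc=[13, 7]
9: 0xf (blk 3, set 1) → MISS  vc=[13, 7, 5]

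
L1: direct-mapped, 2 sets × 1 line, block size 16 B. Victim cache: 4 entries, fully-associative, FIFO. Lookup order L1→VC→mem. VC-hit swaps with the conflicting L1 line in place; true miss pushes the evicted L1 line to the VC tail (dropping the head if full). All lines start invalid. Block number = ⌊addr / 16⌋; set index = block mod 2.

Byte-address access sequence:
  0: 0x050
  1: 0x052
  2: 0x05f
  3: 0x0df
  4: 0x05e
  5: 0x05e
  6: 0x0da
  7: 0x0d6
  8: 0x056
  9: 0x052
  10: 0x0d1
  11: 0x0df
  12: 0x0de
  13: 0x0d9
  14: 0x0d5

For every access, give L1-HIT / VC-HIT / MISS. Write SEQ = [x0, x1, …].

  [0] addr=0x50 blk=5 s=1: MISS | VC []
  [1] addr=0x52 blk=5 s=1: L1-HIT | VC []
  [2] addr=0x5f blk=5 s=1: L1-HIT | VC []
  [3] addr=0xdf blk=13 s=1: MISS | VC [5]
  [4] addr=0x5e blk=5 s=1: VC-HIT | VC [13]
  [5] addr=0x5e blk=5 s=1: L1-HIT | VC [13]
  [6] addr=0xda blk=13 s=1: VC-HIT | VC [5]
  [7] addr=0xd6 blk=13 s=1: L1-HIT | VC [5]
  [8] addr=0x56 blk=5 s=1: VC-HIT | VC [13]
  [9] addr=0x52 blk=5 s=1: L1-HIT | VC [13]
  [10] addr=0xd1 blk=13 s=1: VC-HIT | VC [5]
  [11] addr=0xdf blk=13 s=1: L1-HIT | VC [5]
  [12] addr=0xde blk=13 s=1: L1-HIT | VC [5]
  [13] addr=0xd9 blk=13 s=1: L1-HIT | VC [5]
  [14] addr=0xd5 blk=13 s=1: L1-HIT | VC [5]

SEQ = [MISS, L1-HIT, L1-HIT, MISS, VC-HIT, L1-HIT, VC-HIT, L1-HIT, VC-HIT, L1-HIT, VC-HIT, L1-HIT, L1-HIT, L1-HIT, L1-HIT]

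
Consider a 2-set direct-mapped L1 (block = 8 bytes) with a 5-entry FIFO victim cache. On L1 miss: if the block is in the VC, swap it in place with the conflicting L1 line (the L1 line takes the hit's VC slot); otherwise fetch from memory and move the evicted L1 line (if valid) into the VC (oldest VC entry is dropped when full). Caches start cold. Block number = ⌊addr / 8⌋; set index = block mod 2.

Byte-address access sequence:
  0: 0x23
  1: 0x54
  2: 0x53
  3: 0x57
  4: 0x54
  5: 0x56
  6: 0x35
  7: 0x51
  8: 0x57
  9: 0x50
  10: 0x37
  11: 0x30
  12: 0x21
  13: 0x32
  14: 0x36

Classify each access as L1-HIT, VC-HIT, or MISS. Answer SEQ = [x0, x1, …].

SEQ = [MISS, MISS, L1-HIT, L1-HIT, L1-HIT, L1-HIT, MISS, VC-HIT, L1-HIT, L1-HIT, VC-HIT, L1-HIT, VC-HIT, VC-HIT, L1-HIT]

0: 0x23 (blk 4, set 0) → MISS  vc=[]
1: 0x54 (blk 10, set 0) → MISS  vc=[4]
2: 0x53 (blk 10, set 0) → L1-HIT  vc=[4]
3: 0x57 (blk 10, set 0) → L1-HIT  vc=[4]
4: 0x54 (blk 10, set 0) → L1-HIT  vc=[4]
5: 0x56 (blk 10, set 0) → L1-HIT  vc=[4]
6: 0x35 (blk 6, set 0) → MISS  vc=[4, 10]
7: 0x51 (blk 10, set 0) → VC-HIT  vc=[4, 6]
8: 0x57 (blk 10, set 0) → L1-HIT  vc=[4, 6]
9: 0x50 (blk 10, set 0) → L1-HIT  vc=[4, 6]
10: 0x37 (blk 6, set 0) → VC-HIT  vc=[4, 10]
11: 0x30 (blk 6, set 0) → L1-HIT  vc=[4, 10]
12: 0x21 (blk 4, set 0) → VC-HIT  vc=[6, 10]
13: 0x32 (blk 6, set 0) → VC-HIT  vc=[4, 10]
14: 0x36 (blk 6, set 0) → L1-HIT  vc=[4, 10]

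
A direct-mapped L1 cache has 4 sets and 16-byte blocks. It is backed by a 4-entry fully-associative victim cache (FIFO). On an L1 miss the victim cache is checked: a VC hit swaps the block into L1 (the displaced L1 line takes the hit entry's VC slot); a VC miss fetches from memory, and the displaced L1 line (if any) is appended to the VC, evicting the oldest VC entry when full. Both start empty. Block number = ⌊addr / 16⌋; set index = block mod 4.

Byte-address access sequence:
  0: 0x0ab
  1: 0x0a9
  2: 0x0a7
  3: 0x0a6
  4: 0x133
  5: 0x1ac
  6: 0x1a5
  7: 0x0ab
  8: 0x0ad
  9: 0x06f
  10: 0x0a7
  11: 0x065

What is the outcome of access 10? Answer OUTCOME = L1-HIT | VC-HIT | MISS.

OUTCOME = VC-HIT

0: 0xab (blk 10, set 2) → MISS  vc=[]
1: 0xa9 (blk 10, set 2) → L1-HIT  vc=[]
2: 0xa7 (blk 10, set 2) → L1-HIT  vc=[]
3: 0xa6 (blk 10, set 2) → L1-HIT  vc=[]
4: 0x133 (blk 19, set 3) → MISS  vc=[]
5: 0x1ac (blk 26, set 2) → MISS  vc=[10]
6: 0x1a5 (blk 26, set 2) → L1-HIT  vc=[10]
7: 0xab (blk 10, set 2) → VC-HIT  vc=[26]
8: 0xad (blk 10, set 2) → L1-HIT  vc=[26]
9: 0x6f (blk 6, set 2) → MISS  vc=[26, 10]
10: 0xa7 (blk 10, set 2) → VC-HIT  vc=[26, 6]
11: 0x65 (blk 6, set 2) → VC-HIT  vc=[26, 10]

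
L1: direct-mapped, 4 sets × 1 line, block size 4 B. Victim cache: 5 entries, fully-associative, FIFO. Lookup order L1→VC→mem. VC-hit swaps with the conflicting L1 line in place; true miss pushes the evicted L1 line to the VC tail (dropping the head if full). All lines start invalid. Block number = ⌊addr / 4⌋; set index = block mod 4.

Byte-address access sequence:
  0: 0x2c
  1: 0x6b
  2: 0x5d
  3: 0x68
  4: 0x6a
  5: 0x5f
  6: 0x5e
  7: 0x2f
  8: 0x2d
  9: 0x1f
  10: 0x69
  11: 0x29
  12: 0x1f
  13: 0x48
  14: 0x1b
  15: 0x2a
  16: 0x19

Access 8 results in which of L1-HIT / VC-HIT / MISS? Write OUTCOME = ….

#0 0x2c→b11/s3 MISS; vc=[]
#1 0x6b→b26/s2 MISS; vc=[]
#2 0x5d→b23/s3 MISS; vc=[11]
#3 0x68→b26/s2 L1-HIT; vc=[11]
#4 0x6a→b26/s2 L1-HIT; vc=[11]
#5 0x5f→b23/s3 L1-HIT; vc=[11]
#6 0x5e→b23/s3 L1-HIT; vc=[11]
#7 0x2f→b11/s3 VC-HIT; vc=[23]
#8 0x2d→b11/s3 L1-HIT; vc=[23]
#9 0x1f→b7/s3 MISS; vc=[23,11]
#10 0x69→b26/s2 L1-HIT; vc=[23,11]
#11 0x29→b10/s2 MISS; vc=[23,11,26]
#12 0x1f→b7/s3 L1-HIT; vc=[23,11,26]
#13 0x48→b18/s2 MISS; vc=[23,11,26,10]
#14 0x1b→b6/s2 MISS; vc=[23,11,26,10,18]
#15 0x2a→b10/s2 VC-HIT; vc=[23,11,26,6,18]
#16 0x19→b6/s2 VC-HIT; vc=[23,11,26,10,18]

OUTCOME = L1-HIT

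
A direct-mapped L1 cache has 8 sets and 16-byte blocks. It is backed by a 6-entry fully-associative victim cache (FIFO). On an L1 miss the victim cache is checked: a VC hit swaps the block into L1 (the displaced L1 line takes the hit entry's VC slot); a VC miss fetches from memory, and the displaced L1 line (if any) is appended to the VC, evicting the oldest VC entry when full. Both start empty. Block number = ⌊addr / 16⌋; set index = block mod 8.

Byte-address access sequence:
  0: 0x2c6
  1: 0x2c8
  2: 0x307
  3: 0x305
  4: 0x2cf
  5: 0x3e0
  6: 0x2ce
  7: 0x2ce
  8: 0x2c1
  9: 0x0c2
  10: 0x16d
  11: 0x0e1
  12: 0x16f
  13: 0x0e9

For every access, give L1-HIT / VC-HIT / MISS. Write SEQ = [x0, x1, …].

  [0] addr=0x2c6 blk=44 s=4: MISS | VC []
  [1] addr=0x2c8 blk=44 s=4: L1-HIT | VC []
  [2] addr=0x307 blk=48 s=0: MISS | VC []
  [3] addr=0x305 blk=48 s=0: L1-HIT | VC []
  [4] addr=0x2cf blk=44 s=4: L1-HIT | VC []
  [5] addr=0x3e0 blk=62 s=6: MISS | VC []
  [6] addr=0x2ce blk=44 s=4: L1-HIT | VC []
  [7] addr=0x2ce blk=44 s=4: L1-HIT | VC []
  [8] addr=0x2c1 blk=44 s=4: L1-HIT | VC []
  [9] addr=0xc2 blk=12 s=4: MISS | VC [44]
  [10] addr=0x16d blk=22 s=6: MISS | VC [44, 62]
  [11] addr=0xe1 blk=14 s=6: MISS | VC [44, 62, 22]
  [12] addr=0x16f blk=22 s=6: VC-HIT | VC [44, 62, 14]
  [13] addr=0xe9 blk=14 s=6: VC-HIT | VC [44, 62, 22]

SEQ = [MISS, L1-HIT, MISS, L1-HIT, L1-HIT, MISS, L1-HIT, L1-HIT, L1-HIT, MISS, MISS, MISS, VC-HIT, VC-HIT]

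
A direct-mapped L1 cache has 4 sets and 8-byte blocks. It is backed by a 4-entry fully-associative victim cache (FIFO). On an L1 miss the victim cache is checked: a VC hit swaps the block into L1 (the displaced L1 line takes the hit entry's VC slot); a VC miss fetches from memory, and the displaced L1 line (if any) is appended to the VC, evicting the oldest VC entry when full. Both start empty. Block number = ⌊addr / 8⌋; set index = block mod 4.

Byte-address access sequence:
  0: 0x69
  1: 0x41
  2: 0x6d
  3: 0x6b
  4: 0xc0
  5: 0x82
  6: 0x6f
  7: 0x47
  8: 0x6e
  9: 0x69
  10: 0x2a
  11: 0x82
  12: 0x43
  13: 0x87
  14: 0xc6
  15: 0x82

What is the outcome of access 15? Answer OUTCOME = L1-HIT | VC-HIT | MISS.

OUTCOME = VC-HIT

0: 0x69 (blk 13, set 1) → MISS  vc=[]
1: 0x41 (blk 8, set 0) → MISS  vc=[]
2: 0x6d (blk 13, set 1) → L1-HIT  vc=[]
3: 0x6b (blk 13, set 1) → L1-HIT  vc=[]
4: 0xc0 (blk 24, set 0) → MISS  vc=[8]
5: 0x82 (blk 16, set 0) → MISS  vc=[8, 24]
6: 0x6f (blk 13, set 1) → L1-HIT  vc=[8, 24]
7: 0x47 (blk 8, set 0) → VC-HIT  vc=[16, 24]
8: 0x6e (blk 13, set 1) → L1-HIT  vc=[16, 24]
9: 0x69 (blk 13, set 1) → L1-HIT  vc=[16, 24]
10: 0x2a (blk 5, set 1) → MISS  vc=[16, 24, 13]
11: 0x82 (blk 16, set 0) → VC-HIT  vc=[8, 24, 13]
12: 0x43 (blk 8, set 0) → VC-HIT  vc=[16, 24, 13]
13: 0x87 (blk 16, set 0) → VC-HIT  vc=[8, 24, 13]
14: 0xc6 (blk 24, set 0) → VC-HIT  vc=[8, 16, 13]
15: 0x82 (blk 16, set 0) → VC-HIT  vc=[8, 24, 13]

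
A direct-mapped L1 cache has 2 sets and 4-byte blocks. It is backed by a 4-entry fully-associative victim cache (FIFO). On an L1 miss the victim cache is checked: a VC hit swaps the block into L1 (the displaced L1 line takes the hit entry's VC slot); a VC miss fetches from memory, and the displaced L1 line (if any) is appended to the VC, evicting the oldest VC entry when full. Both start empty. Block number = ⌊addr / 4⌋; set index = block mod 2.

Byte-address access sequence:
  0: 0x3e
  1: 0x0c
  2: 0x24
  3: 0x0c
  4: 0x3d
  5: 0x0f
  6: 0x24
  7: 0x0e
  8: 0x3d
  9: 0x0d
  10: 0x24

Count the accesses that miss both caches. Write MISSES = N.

MISSES = 3

0: 0x3e (blk 15, set 1) → MISS  vc=[]
1: 0xc (blk 3, set 1) → MISS  vc=[15]
2: 0x24 (blk 9, set 1) → MISS  vc=[15, 3]
3: 0xc (blk 3, set 1) → VC-HIT  vc=[15, 9]
4: 0x3d (blk 15, set 1) → VC-HIT  vc=[3, 9]
5: 0xf (blk 3, set 1) → VC-HIT  vc=[15, 9]
6: 0x24 (blk 9, set 1) → VC-HIT  vc=[15, 3]
7: 0xe (blk 3, set 1) → VC-HIT  vc=[15, 9]
8: 0x3d (blk 15, set 1) → VC-HIT  vc=[3, 9]
9: 0xd (blk 3, set 1) → VC-HIT  vc=[15, 9]
10: 0x24 (blk 9, set 1) → VC-HIT  vc=[15, 3]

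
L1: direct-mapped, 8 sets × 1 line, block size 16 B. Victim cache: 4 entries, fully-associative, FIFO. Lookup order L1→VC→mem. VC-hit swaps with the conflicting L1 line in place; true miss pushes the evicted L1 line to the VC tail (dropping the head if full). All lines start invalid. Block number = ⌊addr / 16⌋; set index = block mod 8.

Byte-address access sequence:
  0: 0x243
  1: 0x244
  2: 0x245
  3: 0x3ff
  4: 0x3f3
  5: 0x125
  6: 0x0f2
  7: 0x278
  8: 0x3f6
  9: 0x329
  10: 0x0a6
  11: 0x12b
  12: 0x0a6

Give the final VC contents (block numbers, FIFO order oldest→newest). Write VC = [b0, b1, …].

#0 0x243→b36/s4 MISS; vc=[]
#1 0x244→b36/s4 L1-HIT; vc=[]
#2 0x245→b36/s4 L1-HIT; vc=[]
#3 0x3ff→b63/s7 MISS; vc=[]
#4 0x3f3→b63/s7 L1-HIT; vc=[]
#5 0x125→b18/s2 MISS; vc=[]
#6 0xf2→b15/s7 MISS; vc=[63]
#7 0x278→b39/s7 MISS; vc=[63,15]
#8 0x3f6→b63/s7 VC-HIT; vc=[39,15]
#9 0x329→b50/s2 MISS; vc=[39,15,18]
#10 0xa6→b10/s2 MISS; vc=[39,15,18,50]
#11 0x12b→b18/s2 VC-HIT; vc=[39,15,10,50]
#12 0xa6→b10/s2 VC-HIT; vc=[39,15,18,50]

VC = [39, 15, 18, 50]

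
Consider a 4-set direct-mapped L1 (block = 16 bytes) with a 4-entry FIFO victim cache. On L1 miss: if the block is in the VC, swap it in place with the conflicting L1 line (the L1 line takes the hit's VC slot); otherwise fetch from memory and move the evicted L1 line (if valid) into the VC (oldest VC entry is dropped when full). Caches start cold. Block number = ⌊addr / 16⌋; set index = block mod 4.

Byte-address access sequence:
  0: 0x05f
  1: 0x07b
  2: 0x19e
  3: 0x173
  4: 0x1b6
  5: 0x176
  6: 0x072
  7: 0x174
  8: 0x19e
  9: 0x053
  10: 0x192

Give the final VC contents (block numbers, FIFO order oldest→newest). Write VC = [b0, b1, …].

0: 0x5f (blk 5, set 1) → MISS  vc=[]
1: 0x7b (blk 7, set 3) → MISS  vc=[]
2: 0x19e (blk 25, set 1) → MISS  vc=[5]
3: 0x173 (blk 23, set 3) → MISS  vc=[5, 7]
4: 0x1b6 (blk 27, set 3) → MISS  vc=[5, 7, 23]
5: 0x176 (blk 23, set 3) → VC-HIT  vc=[5, 7, 27]
6: 0x72 (blk 7, set 3) → VC-HIT  vc=[5, 23, 27]
7: 0x174 (blk 23, set 3) → VC-HIT  vc=[5, 7, 27]
8: 0x19e (blk 25, set 1) → L1-HIT  vc=[5, 7, 27]
9: 0x53 (blk 5, set 1) → VC-HIT  vc=[25, 7, 27]
10: 0x192 (blk 25, set 1) → VC-HIT  vc=[5, 7, 27]

VC = [5, 7, 27]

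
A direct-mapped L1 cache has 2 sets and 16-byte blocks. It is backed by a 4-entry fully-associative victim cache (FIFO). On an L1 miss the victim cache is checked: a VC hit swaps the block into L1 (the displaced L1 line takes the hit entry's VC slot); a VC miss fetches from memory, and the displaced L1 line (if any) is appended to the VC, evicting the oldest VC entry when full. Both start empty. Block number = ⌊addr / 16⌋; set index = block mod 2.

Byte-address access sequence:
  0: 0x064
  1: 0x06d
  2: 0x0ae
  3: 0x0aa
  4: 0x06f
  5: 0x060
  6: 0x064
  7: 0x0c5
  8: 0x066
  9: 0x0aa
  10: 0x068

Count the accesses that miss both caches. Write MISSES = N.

MISSES = 3

#0 0x64→b6/s0 MISS; vc=[]
#1 0x6d→b6/s0 L1-HIT; vc=[]
#2 0xae→b10/s0 MISS; vc=[6]
#3 0xaa→b10/s0 L1-HIT; vc=[6]
#4 0x6f→b6/s0 VC-HIT; vc=[10]
#5 0x60→b6/s0 L1-HIT; vc=[10]
#6 0x64→b6/s0 L1-HIT; vc=[10]
#7 0xc5→b12/s0 MISS; vc=[10,6]
#8 0x66→b6/s0 VC-HIT; vc=[10,12]
#9 0xaa→b10/s0 VC-HIT; vc=[6,12]
#10 0x68→b6/s0 VC-HIT; vc=[10,12]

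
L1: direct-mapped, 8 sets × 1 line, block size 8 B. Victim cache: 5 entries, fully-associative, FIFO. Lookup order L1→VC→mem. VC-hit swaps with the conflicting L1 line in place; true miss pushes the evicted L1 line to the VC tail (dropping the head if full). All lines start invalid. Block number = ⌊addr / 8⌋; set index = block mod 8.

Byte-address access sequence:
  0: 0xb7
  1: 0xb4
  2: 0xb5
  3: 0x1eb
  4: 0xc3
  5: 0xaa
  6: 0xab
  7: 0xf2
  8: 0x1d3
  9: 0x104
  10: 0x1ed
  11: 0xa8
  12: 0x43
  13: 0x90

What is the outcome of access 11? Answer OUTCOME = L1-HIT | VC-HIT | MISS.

OUTCOME = VC-HIT

0: 0xb7 (blk 22, set 6) → MISS  vc=[]
1: 0xb4 (blk 22, set 6) → L1-HIT  vc=[]
2: 0xb5 (blk 22, set 6) → L1-HIT  vc=[]
3: 0x1eb (blk 61, set 5) → MISS  vc=[]
4: 0xc3 (blk 24, set 0) → MISS  vc=[]
5: 0xaa (blk 21, set 5) → MISS  vc=[61]
6: 0xab (blk 21, set 5) → L1-HIT  vc=[61]
7: 0xf2 (blk 30, set 6) → MISS  vc=[61, 22]
8: 0x1d3 (blk 58, set 2) → MISS  vc=[61, 22]
9: 0x104 (blk 32, set 0) → MISS  vc=[61, 22, 24]
10: 0x1ed (blk 61, set 5) → VC-HIT  vc=[21, 22, 24]
11: 0xa8 (blk 21, set 5) → VC-HIT  vc=[61, 22, 24]
12: 0x43 (blk 8, set 0) → MISS  vc=[61, 22, 24, 32]
13: 0x90 (blk 18, set 2) → MISS  vc=[61, 22, 24, 32, 58]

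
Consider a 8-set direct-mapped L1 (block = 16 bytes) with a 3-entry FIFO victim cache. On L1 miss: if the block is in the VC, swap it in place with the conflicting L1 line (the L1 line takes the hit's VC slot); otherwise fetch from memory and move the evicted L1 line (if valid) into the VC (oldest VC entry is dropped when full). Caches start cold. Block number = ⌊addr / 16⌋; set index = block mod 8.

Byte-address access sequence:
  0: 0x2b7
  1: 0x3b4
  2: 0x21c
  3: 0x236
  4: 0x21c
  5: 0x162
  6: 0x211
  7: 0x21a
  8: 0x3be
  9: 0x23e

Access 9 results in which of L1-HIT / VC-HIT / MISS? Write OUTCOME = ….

  [0] addr=0x2b7 blk=43 s=3: MISS | VC []
  [1] addr=0x3b4 blk=59 s=3: MISS | VC [43]
  [2] addr=0x21c blk=33 s=1: MISS | VC [43]
  [3] addr=0x236 blk=35 s=3: MISS | VC [43, 59]
  [4] addr=0x21c blk=33 s=1: L1-HIT | VC [43, 59]
  [5] addr=0x162 blk=22 s=6: MISS | VC [43, 59]
  [6] addr=0x211 blk=33 s=1: L1-HIT | VC [43, 59]
  [7] addr=0x21a blk=33 s=1: L1-HIT | VC [43, 59]
  [8] addr=0x3be blk=59 s=3: VC-HIT | VC [43, 35]
  [9] addr=0x23e blk=35 s=3: VC-HIT | VC [43, 59]

OUTCOME = VC-HIT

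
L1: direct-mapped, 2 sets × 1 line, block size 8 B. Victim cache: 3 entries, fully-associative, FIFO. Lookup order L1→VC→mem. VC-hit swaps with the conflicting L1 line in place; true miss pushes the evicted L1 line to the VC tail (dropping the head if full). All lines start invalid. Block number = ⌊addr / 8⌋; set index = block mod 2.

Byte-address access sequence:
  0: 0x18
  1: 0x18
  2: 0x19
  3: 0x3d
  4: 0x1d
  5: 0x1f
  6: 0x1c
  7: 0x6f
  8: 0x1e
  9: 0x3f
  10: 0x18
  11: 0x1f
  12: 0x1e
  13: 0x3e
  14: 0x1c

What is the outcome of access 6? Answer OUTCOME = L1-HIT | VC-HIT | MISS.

  [0] addr=0x18 blk=3 s=1: MISS | VC []
  [1] addr=0x18 blk=3 s=1: L1-HIT | VC []
  [2] addr=0x19 blk=3 s=1: L1-HIT | VC []
  [3] addr=0x3d blk=7 s=1: MISS | VC [3]
  [4] addr=0x1d blk=3 s=1: VC-HIT | VC [7]
  [5] addr=0x1f blk=3 s=1: L1-HIT | VC [7]
  [6] addr=0x1c blk=3 s=1: L1-HIT | VC [7]
  [7] addr=0x6f blk=13 s=1: MISS | VC [7, 3]
  [8] addr=0x1e blk=3 s=1: VC-HIT | VC [7, 13]
  [9] addr=0x3f blk=7 s=1: VC-HIT | VC [3, 13]
  [10] addr=0x18 blk=3 s=1: VC-HIT | VC [7, 13]
  [11] addr=0x1f blk=3 s=1: L1-HIT | VC [7, 13]
  [12] addr=0x1e blk=3 s=1: L1-HIT | VC [7, 13]
  [13] addr=0x3e blk=7 s=1: VC-HIT | VC [3, 13]
  [14] addr=0x1c blk=3 s=1: VC-HIT | VC [7, 13]

OUTCOME = L1-HIT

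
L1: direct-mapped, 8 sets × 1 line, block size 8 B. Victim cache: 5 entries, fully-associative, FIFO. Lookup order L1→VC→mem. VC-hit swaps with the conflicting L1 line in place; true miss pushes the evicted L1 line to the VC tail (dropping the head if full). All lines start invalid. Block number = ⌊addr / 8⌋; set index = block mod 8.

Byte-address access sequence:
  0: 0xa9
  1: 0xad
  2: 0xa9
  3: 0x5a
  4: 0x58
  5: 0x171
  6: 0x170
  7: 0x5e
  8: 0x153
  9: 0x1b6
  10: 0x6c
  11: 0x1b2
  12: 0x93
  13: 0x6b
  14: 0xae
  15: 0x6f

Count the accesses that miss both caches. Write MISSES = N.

0: 0xa9 (blk 21, set 5) → MISS  vc=[]
1: 0xad (blk 21, set 5) → L1-HIT  vc=[]
2: 0xa9 (blk 21, set 5) → L1-HIT  vc=[]
3: 0x5a (blk 11, set 3) → MISS  vc=[]
4: 0x58 (blk 11, set 3) → L1-HIT  vc=[]
5: 0x171 (blk 46, set 6) → MISS  vc=[]
6: 0x170 (blk 46, set 6) → L1-HIT  vc=[]
7: 0x5e (blk 11, set 3) → L1-HIT  vc=[]
8: 0x153 (blk 42, set 2) → MISS  vc=[]
9: 0x1b6 (blk 54, set 6) → MISS  vc=[46]
10: 0x6c (blk 13, set 5) → MISS  vc=[46, 21]
11: 0x1b2 (blk 54, set 6) → L1-HIT  vc=[46, 21]
12: 0x93 (blk 18, set 2) → MISS  vc=[46, 21, 42]
13: 0x6b (blk 13, set 5) → L1-HIT  vc=[46, 21, 42]
14: 0xae (blk 21, set 5) → VC-HIT  vc=[46, 13, 42]
15: 0x6f (blk 13, set 5) → VC-HIT  vc=[46, 21, 42]

MISSES = 7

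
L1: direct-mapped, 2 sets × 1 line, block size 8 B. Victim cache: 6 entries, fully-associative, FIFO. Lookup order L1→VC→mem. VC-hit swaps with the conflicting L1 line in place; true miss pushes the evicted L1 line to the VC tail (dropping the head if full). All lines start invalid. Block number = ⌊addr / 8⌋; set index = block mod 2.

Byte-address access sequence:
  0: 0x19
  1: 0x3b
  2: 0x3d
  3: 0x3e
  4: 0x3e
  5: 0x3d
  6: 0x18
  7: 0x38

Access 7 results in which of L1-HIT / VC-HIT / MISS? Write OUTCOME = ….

OUTCOME = VC-HIT

0: 0x19 (blk 3, set 1) → MISS  vc=[]
1: 0x3b (blk 7, set 1) → MISS  vc=[3]
2: 0x3d (blk 7, set 1) → L1-HIT  vc=[3]
3: 0x3e (blk 7, set 1) → L1-HIT  vc=[3]
4: 0x3e (blk 7, set 1) → L1-HIT  vc=[3]
5: 0x3d (blk 7, set 1) → L1-HIT  vc=[3]
6: 0x18 (blk 3, set 1) → VC-HIT  vc=[7]
7: 0x38 (blk 7, set 1) → VC-HIT  vc=[3]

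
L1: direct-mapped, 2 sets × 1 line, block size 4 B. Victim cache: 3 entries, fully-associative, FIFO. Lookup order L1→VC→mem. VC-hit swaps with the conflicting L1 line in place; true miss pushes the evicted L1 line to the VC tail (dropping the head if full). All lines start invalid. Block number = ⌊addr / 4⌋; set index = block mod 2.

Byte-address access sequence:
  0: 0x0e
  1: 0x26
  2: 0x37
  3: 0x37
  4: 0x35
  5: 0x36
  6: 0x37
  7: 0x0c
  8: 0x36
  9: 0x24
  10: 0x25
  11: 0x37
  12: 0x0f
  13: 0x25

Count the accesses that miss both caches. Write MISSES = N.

MISSES = 3

#0 0xe→b3/s1 MISS; vc=[]
#1 0x26→b9/s1 MISS; vc=[3]
#2 0x37→b13/s1 MISS; vc=[3,9]
#3 0x37→b13/s1 L1-HIT; vc=[3,9]
#4 0x35→b13/s1 L1-HIT; vc=[3,9]
#5 0x36→b13/s1 L1-HIT; vc=[3,9]
#6 0x37→b13/s1 L1-HIT; vc=[3,9]
#7 0xc→b3/s1 VC-HIT; vc=[13,9]
#8 0x36→b13/s1 VC-HIT; vc=[3,9]
#9 0x24→b9/s1 VC-HIT; vc=[3,13]
#10 0x25→b9/s1 L1-HIT; vc=[3,13]
#11 0x37→b13/s1 VC-HIT; vc=[3,9]
#12 0xf→b3/s1 VC-HIT; vc=[13,9]
#13 0x25→b9/s1 VC-HIT; vc=[13,3]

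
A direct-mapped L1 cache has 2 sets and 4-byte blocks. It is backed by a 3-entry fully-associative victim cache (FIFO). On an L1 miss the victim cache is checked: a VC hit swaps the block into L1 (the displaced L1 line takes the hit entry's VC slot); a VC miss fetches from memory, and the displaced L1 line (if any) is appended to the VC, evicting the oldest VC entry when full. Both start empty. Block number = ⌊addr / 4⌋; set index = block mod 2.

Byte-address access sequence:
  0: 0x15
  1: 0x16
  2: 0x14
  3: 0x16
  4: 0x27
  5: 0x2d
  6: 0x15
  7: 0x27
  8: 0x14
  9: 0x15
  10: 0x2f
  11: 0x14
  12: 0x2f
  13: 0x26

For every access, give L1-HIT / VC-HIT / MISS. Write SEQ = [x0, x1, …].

SEQ = [MISS, L1-HIT, L1-HIT, L1-HIT, MISS, MISS, VC-HIT, VC-HIT, VC-HIT, L1-HIT, VC-HIT, VC-HIT, VC-HIT, VC-HIT]

  [0] addr=0x15 blk=5 s=1: MISS | VC []
  [1] addr=0x16 blk=5 s=1: L1-HIT | VC []
  [2] addr=0x14 blk=5 s=1: L1-HIT | VC []
  [3] addr=0x16 blk=5 s=1: L1-HIT | VC []
  [4] addr=0x27 blk=9 s=1: MISS | VC [5]
  [5] addr=0x2d blk=11 s=1: MISS | VC [5, 9]
  [6] addr=0x15 blk=5 s=1: VC-HIT | VC [11, 9]
  [7] addr=0x27 blk=9 s=1: VC-HIT | VC [11, 5]
  [8] addr=0x14 blk=5 s=1: VC-HIT | VC [11, 9]
  [9] addr=0x15 blk=5 s=1: L1-HIT | VC [11, 9]
  [10] addr=0x2f blk=11 s=1: VC-HIT | VC [5, 9]
  [11] addr=0x14 blk=5 s=1: VC-HIT | VC [11, 9]
  [12] addr=0x2f blk=11 s=1: VC-HIT | VC [5, 9]
  [13] addr=0x26 blk=9 s=1: VC-HIT | VC [5, 11]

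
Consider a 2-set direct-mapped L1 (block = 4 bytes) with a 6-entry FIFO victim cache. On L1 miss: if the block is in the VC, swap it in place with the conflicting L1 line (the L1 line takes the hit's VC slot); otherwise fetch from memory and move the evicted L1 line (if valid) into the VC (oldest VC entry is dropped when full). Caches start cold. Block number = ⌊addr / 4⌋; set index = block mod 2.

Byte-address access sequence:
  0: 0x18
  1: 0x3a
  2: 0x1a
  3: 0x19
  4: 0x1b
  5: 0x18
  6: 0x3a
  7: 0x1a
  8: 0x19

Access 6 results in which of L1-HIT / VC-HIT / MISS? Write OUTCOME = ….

0: 0x18 (blk 6, set 0) → MISS  vc=[]
1: 0x3a (blk 14, set 0) → MISS  vc=[6]
2: 0x1a (blk 6, set 0) → VC-HIT  vc=[14]
3: 0x19 (blk 6, set 0) → L1-HIT  vc=[14]
4: 0x1b (blk 6, set 0) → L1-HIT  vc=[14]
5: 0x18 (blk 6, set 0) → L1-HIT  vc=[14]
6: 0x3a (blk 14, set 0) → VC-HIT  vc=[6]
7: 0x1a (blk 6, set 0) → VC-HIT  vc=[14]
8: 0x19 (blk 6, set 0) → L1-HIT  vc=[14]

OUTCOME = VC-HIT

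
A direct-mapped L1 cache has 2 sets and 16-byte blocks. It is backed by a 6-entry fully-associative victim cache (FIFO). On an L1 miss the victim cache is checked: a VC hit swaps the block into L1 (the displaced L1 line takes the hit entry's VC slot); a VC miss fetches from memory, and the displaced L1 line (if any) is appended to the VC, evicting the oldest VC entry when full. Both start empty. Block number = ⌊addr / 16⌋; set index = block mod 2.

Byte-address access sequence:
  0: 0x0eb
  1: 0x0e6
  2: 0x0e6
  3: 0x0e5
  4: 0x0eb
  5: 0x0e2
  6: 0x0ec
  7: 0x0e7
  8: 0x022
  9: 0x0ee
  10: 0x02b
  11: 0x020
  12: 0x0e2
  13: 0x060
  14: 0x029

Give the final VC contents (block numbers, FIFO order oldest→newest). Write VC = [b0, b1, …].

VC = [6, 14]

  [0] addr=0xeb blk=14 s=0: MISS | VC []
  [1] addr=0xe6 blk=14 s=0: L1-HIT | VC []
  [2] addr=0xe6 blk=14 s=0: L1-HIT | VC []
  [3] addr=0xe5 blk=14 s=0: L1-HIT | VC []
  [4] addr=0xeb blk=14 s=0: L1-HIT | VC []
  [5] addr=0xe2 blk=14 s=0: L1-HIT | VC []
  [6] addr=0xec blk=14 s=0: L1-HIT | VC []
  [7] addr=0xe7 blk=14 s=0: L1-HIT | VC []
  [8] addr=0x22 blk=2 s=0: MISS | VC [14]
  [9] addr=0xee blk=14 s=0: VC-HIT | VC [2]
  [10] addr=0x2b blk=2 s=0: VC-HIT | VC [14]
  [11] addr=0x20 blk=2 s=0: L1-HIT | VC [14]
  [12] addr=0xe2 blk=14 s=0: VC-HIT | VC [2]
  [13] addr=0x60 blk=6 s=0: MISS | VC [2, 14]
  [14] addr=0x29 blk=2 s=0: VC-HIT | VC [6, 14]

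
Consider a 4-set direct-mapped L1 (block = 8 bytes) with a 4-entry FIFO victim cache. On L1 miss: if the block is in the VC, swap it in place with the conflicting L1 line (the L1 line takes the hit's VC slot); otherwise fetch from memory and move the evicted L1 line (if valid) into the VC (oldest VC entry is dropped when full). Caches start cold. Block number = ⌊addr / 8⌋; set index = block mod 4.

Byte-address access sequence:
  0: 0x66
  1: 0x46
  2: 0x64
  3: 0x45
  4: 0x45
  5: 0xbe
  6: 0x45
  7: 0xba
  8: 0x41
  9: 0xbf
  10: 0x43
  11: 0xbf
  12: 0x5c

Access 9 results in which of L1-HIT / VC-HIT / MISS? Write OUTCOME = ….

#0 0x66→b12/s0 MISS; vc=[]
#1 0x46→b8/s0 MISS; vc=[12]
#2 0x64→b12/s0 VC-HIT; vc=[8]
#3 0x45→b8/s0 VC-HIT; vc=[12]
#4 0x45→b8/s0 L1-HIT; vc=[12]
#5 0xbe→b23/s3 MISS; vc=[12]
#6 0x45→b8/s0 L1-HIT; vc=[12]
#7 0xba→b23/s3 L1-HIT; vc=[12]
#8 0x41→b8/s0 L1-HIT; vc=[12]
#9 0xbf→b23/s3 L1-HIT; vc=[12]
#10 0x43→b8/s0 L1-HIT; vc=[12]
#11 0xbf→b23/s3 L1-HIT; vc=[12]
#12 0x5c→b11/s3 MISS; vc=[12,23]

OUTCOME = L1-HIT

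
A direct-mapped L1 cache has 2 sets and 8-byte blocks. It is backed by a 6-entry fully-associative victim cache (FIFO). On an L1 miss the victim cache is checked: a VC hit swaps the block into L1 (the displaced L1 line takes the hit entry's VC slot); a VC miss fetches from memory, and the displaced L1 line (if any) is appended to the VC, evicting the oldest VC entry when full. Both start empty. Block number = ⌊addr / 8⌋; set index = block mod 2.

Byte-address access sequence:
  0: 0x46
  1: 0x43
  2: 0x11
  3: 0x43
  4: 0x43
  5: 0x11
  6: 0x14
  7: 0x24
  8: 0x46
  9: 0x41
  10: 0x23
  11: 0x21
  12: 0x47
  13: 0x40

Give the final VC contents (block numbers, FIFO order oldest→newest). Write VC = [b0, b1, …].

  [0] addr=0x46 blk=8 s=0: MISS | VC []
  [1] addr=0x43 blk=8 s=0: L1-HIT | VC []
  [2] addr=0x11 blk=2 s=0: MISS | VC [8]
  [3] addr=0x43 blk=8 s=0: VC-HIT | VC [2]
  [4] addr=0x43 blk=8 s=0: L1-HIT | VC [2]
  [5] addr=0x11 blk=2 s=0: VC-HIT | VC [8]
  [6] addr=0x14 blk=2 s=0: L1-HIT | VC [8]
  [7] addr=0x24 blk=4 s=0: MISS | VC [8, 2]
  [8] addr=0x46 blk=8 s=0: VC-HIT | VC [4, 2]
  [9] addr=0x41 blk=8 s=0: L1-HIT | VC [4, 2]
  [10] addr=0x23 blk=4 s=0: VC-HIT | VC [8, 2]
  [11] addr=0x21 blk=4 s=0: L1-HIT | VC [8, 2]
  [12] addr=0x47 blk=8 s=0: VC-HIT | VC [4, 2]
  [13] addr=0x40 blk=8 s=0: L1-HIT | VC [4, 2]

VC = [4, 2]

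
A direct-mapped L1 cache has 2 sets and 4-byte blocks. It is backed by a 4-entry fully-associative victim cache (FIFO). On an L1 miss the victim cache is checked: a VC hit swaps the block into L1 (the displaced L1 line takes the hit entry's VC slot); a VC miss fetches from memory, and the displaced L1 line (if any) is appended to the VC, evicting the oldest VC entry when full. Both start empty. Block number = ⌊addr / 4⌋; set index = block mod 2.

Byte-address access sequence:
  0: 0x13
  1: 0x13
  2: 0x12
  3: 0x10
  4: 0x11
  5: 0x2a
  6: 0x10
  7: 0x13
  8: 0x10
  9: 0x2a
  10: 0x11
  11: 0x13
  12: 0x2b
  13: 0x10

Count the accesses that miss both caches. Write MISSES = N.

MISSES = 2

#0 0x13→b4/s0 MISS; vc=[]
#1 0x13→b4/s0 L1-HIT; vc=[]
#2 0x12→b4/s0 L1-HIT; vc=[]
#3 0x10→b4/s0 L1-HIT; vc=[]
#4 0x11→b4/s0 L1-HIT; vc=[]
#5 0x2a→b10/s0 MISS; vc=[4]
#6 0x10→b4/s0 VC-HIT; vc=[10]
#7 0x13→b4/s0 L1-HIT; vc=[10]
#8 0x10→b4/s0 L1-HIT; vc=[10]
#9 0x2a→b10/s0 VC-HIT; vc=[4]
#10 0x11→b4/s0 VC-HIT; vc=[10]
#11 0x13→b4/s0 L1-HIT; vc=[10]
#12 0x2b→b10/s0 VC-HIT; vc=[4]
#13 0x10→b4/s0 VC-HIT; vc=[10]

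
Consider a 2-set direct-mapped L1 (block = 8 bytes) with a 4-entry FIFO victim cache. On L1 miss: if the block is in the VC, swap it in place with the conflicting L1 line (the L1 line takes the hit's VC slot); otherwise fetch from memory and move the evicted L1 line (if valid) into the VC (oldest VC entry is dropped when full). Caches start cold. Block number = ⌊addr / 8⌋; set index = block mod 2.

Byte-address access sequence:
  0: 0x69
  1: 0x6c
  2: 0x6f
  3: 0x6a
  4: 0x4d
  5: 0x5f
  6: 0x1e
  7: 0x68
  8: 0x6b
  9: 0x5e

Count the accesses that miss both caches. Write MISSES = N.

0: 0x69 (blk 13, set 1) → MISS  vc=[]
1: 0x6c (blk 13, set 1) → L1-HIT  vc=[]
2: 0x6f (blk 13, set 1) → L1-HIT  vc=[]
3: 0x6a (blk 13, set 1) → L1-HIT  vc=[]
4: 0x4d (blk 9, set 1) → MISS  vc=[13]
5: 0x5f (blk 11, set 1) → MISS  vc=[13, 9]
6: 0x1e (blk 3, set 1) → MISS  vc=[13, 9, 11]
7: 0x68 (blk 13, set 1) → VC-HIT  vc=[3, 9, 11]
8: 0x6b (blk 13, set 1) → L1-HIT  vc=[3, 9, 11]
9: 0x5e (blk 11, set 1) → VC-HIT  vc=[3, 9, 13]

MISSES = 4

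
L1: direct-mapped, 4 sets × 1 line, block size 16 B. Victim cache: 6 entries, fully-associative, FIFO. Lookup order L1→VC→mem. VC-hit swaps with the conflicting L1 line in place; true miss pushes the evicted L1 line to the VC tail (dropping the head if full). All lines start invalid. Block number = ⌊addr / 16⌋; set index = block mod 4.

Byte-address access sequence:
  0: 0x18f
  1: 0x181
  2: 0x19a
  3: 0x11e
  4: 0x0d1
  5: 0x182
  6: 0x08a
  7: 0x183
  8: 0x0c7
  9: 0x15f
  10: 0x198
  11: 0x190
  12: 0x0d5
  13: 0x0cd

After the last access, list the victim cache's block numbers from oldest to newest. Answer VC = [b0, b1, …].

0: 0x18f (blk 24, set 0) → MISS  vc=[]
1: 0x181 (blk 24, set 0) → L1-HIT  vc=[]
2: 0x19a (blk 25, set 1) → MISS  vc=[]
3: 0x11e (blk 17, set 1) → MISS  vc=[25]
4: 0xd1 (blk 13, set 1) → MISS  vc=[25, 17]
5: 0x182 (blk 24, set 0) → L1-HIT  vc=[25, 17]
6: 0x8a (blk 8, set 0) → MISS  vc=[25, 17, 24]
7: 0x183 (blk 24, set 0) → VC-HIT  vc=[25, 17, 8]
8: 0xc7 (blk 12, set 0) → MISS  vc=[25, 17, 8, 24]
9: 0x15f (blk 21, set 1) → MISS  vc=[25, 17, 8, 24, 13]
10: 0x198 (blk 25, set 1) → VC-HIT  vc=[21, 17, 8, 24, 13]
11: 0x190 (blk 25, set 1) → L1-HIT  vc=[21, 17, 8, 24, 13]
12: 0xd5 (blk 13, set 1) → VC-HIT  vc=[21, 17, 8, 24, 25]
13: 0xcd (blk 12, set 0) → L1-HIT  vc=[21, 17, 8, 24, 25]

VC = [21, 17, 8, 24, 25]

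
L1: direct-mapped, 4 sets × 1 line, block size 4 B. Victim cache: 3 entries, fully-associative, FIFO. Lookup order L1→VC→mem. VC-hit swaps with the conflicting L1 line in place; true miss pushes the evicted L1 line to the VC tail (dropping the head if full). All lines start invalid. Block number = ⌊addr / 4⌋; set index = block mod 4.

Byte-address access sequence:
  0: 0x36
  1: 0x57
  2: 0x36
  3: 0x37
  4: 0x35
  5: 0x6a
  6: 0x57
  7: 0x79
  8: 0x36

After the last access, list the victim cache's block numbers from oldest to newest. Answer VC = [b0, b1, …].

VC = [21, 26]

#0 0x36→b13/s1 MISS; vc=[]
#1 0x57→b21/s1 MISS; vc=[13]
#2 0x36→b13/s1 VC-HIT; vc=[21]
#3 0x37→b13/s1 L1-HIT; vc=[21]
#4 0x35→b13/s1 L1-HIT; vc=[21]
#5 0x6a→b26/s2 MISS; vc=[21]
#6 0x57→b21/s1 VC-HIT; vc=[13]
#7 0x79→b30/s2 MISS; vc=[13,26]
#8 0x36→b13/s1 VC-HIT; vc=[21,26]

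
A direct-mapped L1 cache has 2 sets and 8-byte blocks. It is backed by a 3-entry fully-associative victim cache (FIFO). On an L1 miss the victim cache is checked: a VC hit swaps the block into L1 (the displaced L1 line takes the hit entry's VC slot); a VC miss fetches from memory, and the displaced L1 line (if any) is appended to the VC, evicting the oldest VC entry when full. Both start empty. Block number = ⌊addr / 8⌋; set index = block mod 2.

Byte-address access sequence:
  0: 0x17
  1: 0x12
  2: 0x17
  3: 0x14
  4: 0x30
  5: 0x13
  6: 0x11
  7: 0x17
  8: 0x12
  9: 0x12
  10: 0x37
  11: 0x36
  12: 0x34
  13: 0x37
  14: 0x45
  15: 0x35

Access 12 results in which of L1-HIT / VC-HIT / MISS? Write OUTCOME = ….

OUTCOME = L1-HIT

  [0] addr=0x17 blk=2 s=0: MISS | VC []
  [1] addr=0x12 blk=2 s=0: L1-HIT | VC []
  [2] addr=0x17 blk=2 s=0: L1-HIT | VC []
  [3] addr=0x14 blk=2 s=0: L1-HIT | VC []
  [4] addr=0x30 blk=6 s=0: MISS | VC [2]
  [5] addr=0x13 blk=2 s=0: VC-HIT | VC [6]
  [6] addr=0x11 blk=2 s=0: L1-HIT | VC [6]
  [7] addr=0x17 blk=2 s=0: L1-HIT | VC [6]
  [8] addr=0x12 blk=2 s=0: L1-HIT | VC [6]
  [9] addr=0x12 blk=2 s=0: L1-HIT | VC [6]
  [10] addr=0x37 blk=6 s=0: VC-HIT | VC [2]
  [11] addr=0x36 blk=6 s=0: L1-HIT | VC [2]
  [12] addr=0x34 blk=6 s=0: L1-HIT | VC [2]
  [13] addr=0x37 blk=6 s=0: L1-HIT | VC [2]
  [14] addr=0x45 blk=8 s=0: MISS | VC [2, 6]
  [15] addr=0x35 blk=6 s=0: VC-HIT | VC [2, 8]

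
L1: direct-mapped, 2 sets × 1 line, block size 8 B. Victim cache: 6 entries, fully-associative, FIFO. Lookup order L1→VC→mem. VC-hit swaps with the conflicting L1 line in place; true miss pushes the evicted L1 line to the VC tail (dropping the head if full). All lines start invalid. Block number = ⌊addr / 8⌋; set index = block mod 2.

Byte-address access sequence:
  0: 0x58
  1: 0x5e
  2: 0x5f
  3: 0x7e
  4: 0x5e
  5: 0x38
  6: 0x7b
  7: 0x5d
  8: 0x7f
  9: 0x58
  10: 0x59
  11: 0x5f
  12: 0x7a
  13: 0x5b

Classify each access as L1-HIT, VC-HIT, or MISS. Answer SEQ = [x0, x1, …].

SEQ = [MISS, L1-HIT, L1-HIT, MISS, VC-HIT, MISS, VC-HIT, VC-HIT, VC-HIT, VC-HIT, L1-HIT, L1-HIT, VC-HIT, VC-HIT]

  [0] addr=0x58 blk=11 s=1: MISS | VC []
  [1] addr=0x5e blk=11 s=1: L1-HIT | VC []
  [2] addr=0x5f blk=11 s=1: L1-HIT | VC []
  [3] addr=0x7e blk=15 s=1: MISS | VC [11]
  [4] addr=0x5e blk=11 s=1: VC-HIT | VC [15]
  [5] addr=0x38 blk=7 s=1: MISS | VC [15, 11]
  [6] addr=0x7b blk=15 s=1: VC-HIT | VC [7, 11]
  [7] addr=0x5d blk=11 s=1: VC-HIT | VC [7, 15]
  [8] addr=0x7f blk=15 s=1: VC-HIT | VC [7, 11]
  [9] addr=0x58 blk=11 s=1: VC-HIT | VC [7, 15]
  [10] addr=0x59 blk=11 s=1: L1-HIT | VC [7, 15]
  [11] addr=0x5f blk=11 s=1: L1-HIT | VC [7, 15]
  [12] addr=0x7a blk=15 s=1: VC-HIT | VC [7, 11]
  [13] addr=0x5b blk=11 s=1: VC-HIT | VC [7, 15]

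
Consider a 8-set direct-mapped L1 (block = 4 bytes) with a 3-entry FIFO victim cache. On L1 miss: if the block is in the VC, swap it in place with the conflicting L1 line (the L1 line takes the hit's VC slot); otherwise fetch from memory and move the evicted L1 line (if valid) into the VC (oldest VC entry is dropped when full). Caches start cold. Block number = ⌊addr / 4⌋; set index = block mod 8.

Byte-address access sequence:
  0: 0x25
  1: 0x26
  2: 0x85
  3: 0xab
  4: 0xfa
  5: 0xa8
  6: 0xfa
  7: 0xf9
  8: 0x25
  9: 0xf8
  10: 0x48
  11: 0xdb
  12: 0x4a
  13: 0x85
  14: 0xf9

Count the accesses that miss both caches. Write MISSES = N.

MISSES = 6

#0 0x25→b9/s1 MISS; vc=[]
#1 0x26→b9/s1 L1-HIT; vc=[]
#2 0x85→b33/s1 MISS; vc=[9]
#3 0xab→b42/s2 MISS; vc=[9]
#4 0xfa→b62/s6 MISS; vc=[9]
#5 0xa8→b42/s2 L1-HIT; vc=[9]
#6 0xfa→b62/s6 L1-HIT; vc=[9]
#7 0xf9→b62/s6 L1-HIT; vc=[9]
#8 0x25→b9/s1 VC-HIT; vc=[33]
#9 0xf8→b62/s6 L1-HIT; vc=[33]
#10 0x48→b18/s2 MISS; vc=[33,42]
#11 0xdb→b54/s6 MISS; vc=[33,42,62]
#12 0x4a→b18/s2 L1-HIT; vc=[33,42,62]
#13 0x85→b33/s1 VC-HIT; vc=[9,42,62]
#14 0xf9→b62/s6 VC-HIT; vc=[9,42,54]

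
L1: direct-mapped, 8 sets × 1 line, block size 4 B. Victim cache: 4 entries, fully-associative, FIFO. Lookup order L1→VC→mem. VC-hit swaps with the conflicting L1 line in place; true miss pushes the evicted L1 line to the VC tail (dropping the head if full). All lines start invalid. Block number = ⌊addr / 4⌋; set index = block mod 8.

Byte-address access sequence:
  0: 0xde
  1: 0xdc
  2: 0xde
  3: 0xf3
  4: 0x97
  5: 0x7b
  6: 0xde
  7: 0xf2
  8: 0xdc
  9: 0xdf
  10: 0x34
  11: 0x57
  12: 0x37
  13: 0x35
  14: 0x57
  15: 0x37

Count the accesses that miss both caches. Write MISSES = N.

MISSES = 6

#0 0xde→b55/s7 MISS; vc=[]
#1 0xdc→b55/s7 L1-HIT; vc=[]
#2 0xde→b55/s7 L1-HIT; vc=[]
#3 0xf3→b60/s4 MISS; vc=[]
#4 0x97→b37/s5 MISS; vc=[]
#5 0x7b→b30/s6 MISS; vc=[]
#6 0xde→b55/s7 L1-HIT; vc=[]
#7 0xf2→b60/s4 L1-HIT; vc=[]
#8 0xdc→b55/s7 L1-HIT; vc=[]
#9 0xdf→b55/s7 L1-HIT; vc=[]
#10 0x34→b13/s5 MISS; vc=[37]
#11 0x57→b21/s5 MISS; vc=[37,13]
#12 0x37→b13/s5 VC-HIT; vc=[37,21]
#13 0x35→b13/s5 L1-HIT; vc=[37,21]
#14 0x57→b21/s5 VC-HIT; vc=[37,13]
#15 0x37→b13/s5 VC-HIT; vc=[37,21]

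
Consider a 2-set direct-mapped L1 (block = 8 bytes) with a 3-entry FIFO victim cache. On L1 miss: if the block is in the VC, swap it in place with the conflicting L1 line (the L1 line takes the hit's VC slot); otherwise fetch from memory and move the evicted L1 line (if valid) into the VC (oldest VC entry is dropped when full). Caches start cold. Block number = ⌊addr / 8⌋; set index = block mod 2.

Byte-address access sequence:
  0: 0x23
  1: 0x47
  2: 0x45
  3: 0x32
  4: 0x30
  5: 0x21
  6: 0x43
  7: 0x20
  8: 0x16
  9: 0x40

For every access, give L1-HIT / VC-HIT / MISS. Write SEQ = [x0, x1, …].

#0 0x23→b4/s0 MISS; vc=[]
#1 0x47→b8/s0 MISS; vc=[4]
#2 0x45→b8/s0 L1-HIT; vc=[4]
#3 0x32→b6/s0 MISS; vc=[4,8]
#4 0x30→b6/s0 L1-HIT; vc=[4,8]
#5 0x21→b4/s0 VC-HIT; vc=[6,8]
#6 0x43→b8/s0 VC-HIT; vc=[6,4]
#7 0x20→b4/s0 VC-HIT; vc=[6,8]
#8 0x16→b2/s0 MISS; vc=[6,8,4]
#9 0x40→b8/s0 VC-HIT; vc=[6,2,4]

SEQ = [MISS, MISS, L1-HIT, MISS, L1-HIT, VC-HIT, VC-HIT, VC-HIT, MISS, VC-HIT]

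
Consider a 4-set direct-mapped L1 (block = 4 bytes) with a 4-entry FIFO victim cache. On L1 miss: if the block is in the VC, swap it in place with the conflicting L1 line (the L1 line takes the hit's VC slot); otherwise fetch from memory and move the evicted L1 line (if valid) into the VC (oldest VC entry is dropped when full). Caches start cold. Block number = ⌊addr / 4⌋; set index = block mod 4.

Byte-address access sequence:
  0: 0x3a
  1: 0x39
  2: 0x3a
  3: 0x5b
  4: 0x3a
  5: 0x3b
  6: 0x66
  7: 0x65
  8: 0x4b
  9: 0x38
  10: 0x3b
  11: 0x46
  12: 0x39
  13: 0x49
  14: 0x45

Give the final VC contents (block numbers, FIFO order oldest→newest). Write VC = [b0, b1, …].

VC = [22, 14, 25]

  [0] addr=0x3a blk=14 s=2: MISS | VC []
  [1] addr=0x39 blk=14 s=2: L1-HIT | VC []
  [2] addr=0x3a blk=14 s=2: L1-HIT | VC []
  [3] addr=0x5b blk=22 s=2: MISS | VC [14]
  [4] addr=0x3a blk=14 s=2: VC-HIT | VC [22]
  [5] addr=0x3b blk=14 s=2: L1-HIT | VC [22]
  [6] addr=0x66 blk=25 s=1: MISS | VC [22]
  [7] addr=0x65 blk=25 s=1: L1-HIT | VC [22]
  [8] addr=0x4b blk=18 s=2: MISS | VC [22, 14]
  [9] addr=0x38 blk=14 s=2: VC-HIT | VC [22, 18]
  [10] addr=0x3b blk=14 s=2: L1-HIT | VC [22, 18]
  [11] addr=0x46 blk=17 s=1: MISS | VC [22, 18, 25]
  [12] addr=0x39 blk=14 s=2: L1-HIT | VC [22, 18, 25]
  [13] addr=0x49 blk=18 s=2: VC-HIT | VC [22, 14, 25]
  [14] addr=0x45 blk=17 s=1: L1-HIT | VC [22, 14, 25]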